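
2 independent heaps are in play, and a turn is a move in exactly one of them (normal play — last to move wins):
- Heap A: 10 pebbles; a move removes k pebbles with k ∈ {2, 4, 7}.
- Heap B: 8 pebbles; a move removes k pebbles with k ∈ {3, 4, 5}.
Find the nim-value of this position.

For heap A, compute g(0), g(1), … with moves {2, 4, 7}:
k:     0  1  2  3  4  5  6  7  8  9 10
g(k):  0  0  1  1  2  2  0  3  1  0  2
So g(10) = 2.
For heap B, compute g(0), g(1), … with moves {3, 4, 5}:
k:     0  1  2  3  4  5  6  7  8
g(k):  0  0  0  1  1  1  2  2  0
So g(8) = 0.
The value of a disjunctive sum is the nim-sum of the parts.
Combined value = 2 ⊕ 0 = 2.

2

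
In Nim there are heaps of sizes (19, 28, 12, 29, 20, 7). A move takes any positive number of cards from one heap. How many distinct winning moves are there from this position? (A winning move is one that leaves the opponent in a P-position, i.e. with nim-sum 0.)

Nim-sum: 19 XOR 28 XOR 12 XOR 29 XOR 20 XOR 7 = 13.
The overall nim-sum is X = 13. A heap of size p has a winning move iff p XOR X < p (reduce it to p XOR X).
  19: 19 XOR 13 = 30 ≥ 19 — no move.
  28: 28 XOR 13 = 17 < 28 — winning move (to 17).
  12: 12 XOR 13 = 1 < 12 — winning move (to 1).
  29: 29 XOR 13 = 16 < 29 — winning move (to 16).
  20: 20 XOR 13 = 25 ≥ 20 — no move.
  7: 7 XOR 13 = 10 ≥ 7 — no move.
That gives 3 winning moves.

3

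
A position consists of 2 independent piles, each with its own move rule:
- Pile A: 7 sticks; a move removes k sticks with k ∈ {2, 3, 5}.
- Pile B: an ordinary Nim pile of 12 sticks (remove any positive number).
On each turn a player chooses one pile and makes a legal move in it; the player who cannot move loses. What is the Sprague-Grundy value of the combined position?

Build the Grundy sequence for pile A with g(k) = mex{g(k−s) : s ∈ {2, 3, 5}, s ≤ k}:
k:     0  1  2  3  4  5  6  7
g(k):  0  0  1  1  2  2  3  0
So g(7) = 0.
Pile B is a plain Nim pile of size 12, so its Grundy value is 12.
The value of a disjunctive sum is the nim-sum of the parts.
Combined value = 0 ⊕ 12 = 12.

12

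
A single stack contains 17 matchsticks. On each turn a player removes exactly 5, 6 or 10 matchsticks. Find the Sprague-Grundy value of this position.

Build the Grundy sequence with g(k) = mex{g(k−s) : s ∈ {5, 6, 10}, s ≤ k}:
k:     0  1  2  3  4  5  6  7  8  9 10 11 12 13 14 15 16 17
g(k):  0  0  0  0  0  1  1  1  1  1  2  2  2  2  2  0  0  0
So g(17) = 0.

0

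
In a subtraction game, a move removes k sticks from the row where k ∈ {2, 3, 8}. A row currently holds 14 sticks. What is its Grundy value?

2

Grundy values for subtraction set {2, 3, 8}:
g(0) = mex{} = 0
g(1) = mex{} = 0
g(2) = mex{0} = 1
g(3) = mex{0} = 1
g(4) = mex{0,1} = 2
g(5) = mex{1} = 0
g(6) = mex{1,2} = 0
g(7) = mex{0,2} = 1
g(8) = mex{0} = 1
g(9) = mex{0,1} = 2
g(10) = mex{1} = 0
g(11) = mex{1,2} = 0
g(12) = mex{0,2} = 1
g(13) = mex{0} = 1
g(14) = mex{0,1} = 2
So g(14) = 2.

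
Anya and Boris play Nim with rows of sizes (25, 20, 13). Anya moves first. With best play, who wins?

Write each in binary and XOR column by column:
  11001  (25)
  10100  (20)
  01101  (13)
  -----
  00000  (0)
The nim-sum is 0, so this is a P-position: the player to move is in a losing position under optimal play; Anya is about to move from it and so loses — Boris wins.

Boris wins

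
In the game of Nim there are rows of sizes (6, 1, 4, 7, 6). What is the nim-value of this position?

Nim-sum: 6 XOR 1 XOR 4 XOR 7 XOR 6 = 2.

2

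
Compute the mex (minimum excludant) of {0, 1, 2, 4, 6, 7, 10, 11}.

The values 0, 1, 2 are all present; 3 is the first non-negative integer missing from the set.

3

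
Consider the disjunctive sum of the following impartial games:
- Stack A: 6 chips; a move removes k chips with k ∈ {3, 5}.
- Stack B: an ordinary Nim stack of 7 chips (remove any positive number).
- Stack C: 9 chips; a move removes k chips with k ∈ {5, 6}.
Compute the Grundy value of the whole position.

Grundy values for stack A (subtraction set {3, 5}):
g(0) = mex{} = 0
g(1) = mex{} = 0
g(2) = mex{} = 0
g(3) = mex{0} = 1
g(4) = mex{0} = 1
g(5) = mex{0} = 1
g(6) = mex{0,1} = 2
So g(6) = 2.
Stack B is a plain Nim stack of size 7, so its Grundy value is 7.
Grundy values for stack C (subtraction set {5, 6}):
k:     0  1  2  3  4  5  6  7  8  9
g(k):  0  0  0  0  0  1  1  1  1  1
So g(9) = 1.
By the Sprague-Grundy theorem, the Grundy value of a sum of independent games is the XOR of the component values.
Combined value = 2 XOR 7 XOR 1 = 4.

4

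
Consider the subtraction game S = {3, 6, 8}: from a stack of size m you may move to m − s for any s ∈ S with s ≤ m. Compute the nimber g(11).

0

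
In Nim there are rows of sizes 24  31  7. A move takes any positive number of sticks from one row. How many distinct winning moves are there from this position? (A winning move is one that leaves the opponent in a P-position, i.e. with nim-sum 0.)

0

Write each in binary and XOR column by column:
  11000  (24)
  11111  (31)
  00111  (7)
  -----
  00000  (0)
The nim-sum is already 0, so every move leaves a nonzero nim-sum — there are no winning moves.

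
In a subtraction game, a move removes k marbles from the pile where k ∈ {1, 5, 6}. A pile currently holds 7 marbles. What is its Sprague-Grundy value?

3

Compute g(0), g(1), … for moves {1, 5, 6}:
k:     0  1  2  3  4  5  6  7
g(k):  0  1  0  1  0  1  2  3
So g(7) = 3.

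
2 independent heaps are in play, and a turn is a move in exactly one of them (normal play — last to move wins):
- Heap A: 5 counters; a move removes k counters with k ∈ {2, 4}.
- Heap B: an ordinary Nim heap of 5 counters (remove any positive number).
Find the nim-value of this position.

Grundy values for heap A (subtraction set {2, 4}):
k:     0  1  2  3  4  5
g(k):  0  0  1  1  2  2
So g(5) = 2.
Heap B is a plain Nim heap of size 5, so its Grundy value is 5.
By the Sprague-Grundy theorem, the Grundy value of a sum of independent games is the XOR of the component values.
Combined value = 2 ⊕ 5 = 7.

7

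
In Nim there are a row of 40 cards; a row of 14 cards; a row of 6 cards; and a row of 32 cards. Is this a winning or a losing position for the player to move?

In binary:
  101000  (40)
  001110  (14)
  000110  (6)
  100000  (32)
  ------
  000000  (0)
The nim-sum is 0, so this is a P-position: the player to move is in a losing position under optimal play.

Losing position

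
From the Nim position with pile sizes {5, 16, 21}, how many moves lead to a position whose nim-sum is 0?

Compute the nim-sum pairwise:
5 XOR 16 = 21
21 XOR 21 = 0
The nim-sum is already 0, so every move leaves a nonzero nim-sum — there are no winning moves.

0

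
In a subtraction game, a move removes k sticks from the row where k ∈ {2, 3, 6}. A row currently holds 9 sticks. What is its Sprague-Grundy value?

Build the Grundy sequence with g(k) = mex{g(k−s) : s ∈ {2, 3, 6}, s ≤ k}:
k:     0  1  2  3  4  5  6  7  8  9
g(k):  0  0  1  1  2  0  3  1  2  0
So g(9) = 0.

0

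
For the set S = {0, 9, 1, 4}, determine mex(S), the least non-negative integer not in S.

2

The values 0, 1 are all present; 2 is the first non-negative integer missing from the set.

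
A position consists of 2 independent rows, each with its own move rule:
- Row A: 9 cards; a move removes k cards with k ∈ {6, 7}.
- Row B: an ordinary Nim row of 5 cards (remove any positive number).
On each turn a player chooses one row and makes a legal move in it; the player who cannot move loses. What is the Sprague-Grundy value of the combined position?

4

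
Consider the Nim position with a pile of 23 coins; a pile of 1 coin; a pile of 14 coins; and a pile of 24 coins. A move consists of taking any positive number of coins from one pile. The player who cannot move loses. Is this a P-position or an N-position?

P-position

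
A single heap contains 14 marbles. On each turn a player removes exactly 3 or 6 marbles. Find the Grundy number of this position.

1

Grundy values for subtraction set {3, 6}:
g(0) = mex{} = 0
g(1) = mex{} = 0
g(2) = mex{} = 0
g(3) = mex{0} = 1
g(4) = mex{0} = 1
g(5) = mex{0} = 1
g(6) = mex{0,1} = 2
g(7) = mex{0,1} = 2
g(8) = mex{0,1} = 2
g(9) = mex{1,2} = 0
g(10) = mex{1,2} = 0
g(11) = mex{1,2} = 0
g(12) = mex{0,2} = 1
g(13) = mex{0,2} = 1
g(14) = mex{0,2} = 1
So g(14) = 1.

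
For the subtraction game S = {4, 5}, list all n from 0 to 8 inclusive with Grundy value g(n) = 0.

Grundy values for subtraction set {4, 5}:
k:     0  1  2  3  4  5  6  7  8
g(k):  0  0  0  0  1  1  1  1  2
The P-positions (g = 0) in 0..8 are 0, 1, 2, 3.

0, 1, 2, 3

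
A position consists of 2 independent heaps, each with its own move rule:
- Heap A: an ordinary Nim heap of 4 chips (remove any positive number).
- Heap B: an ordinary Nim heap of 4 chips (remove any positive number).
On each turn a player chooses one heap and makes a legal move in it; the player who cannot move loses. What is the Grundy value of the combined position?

0

Heap A is a plain Nim heap of size 4, so its Grundy value is 4.
Heap B is a plain Nim heap of size 4, so its Grundy value is 4.
The value of a disjunctive sum is the nim-sum of the parts.
Combined value = 4 XOR 4 = 0.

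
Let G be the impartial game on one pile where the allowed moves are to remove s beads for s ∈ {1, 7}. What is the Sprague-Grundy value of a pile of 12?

Compute g(0), g(1), … for moves {1, 7}:
k:     0  1  2  3  4  5  6  7  8  9 10 11 12
g(k):  0  1  0  1  0  1  0  1  0  1  0  1  0
So g(12) = 0.

0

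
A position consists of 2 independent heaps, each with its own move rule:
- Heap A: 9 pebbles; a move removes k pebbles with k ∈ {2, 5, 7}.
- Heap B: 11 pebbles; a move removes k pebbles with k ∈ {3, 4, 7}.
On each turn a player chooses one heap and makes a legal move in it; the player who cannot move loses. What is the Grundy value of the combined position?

2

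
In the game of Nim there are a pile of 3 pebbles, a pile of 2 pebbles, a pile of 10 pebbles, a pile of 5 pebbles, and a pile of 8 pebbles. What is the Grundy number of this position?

6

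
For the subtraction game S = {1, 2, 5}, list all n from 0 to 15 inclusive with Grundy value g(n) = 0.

0, 3, 6, 9, 12, 15

Compute g(0), g(1), … for moves {1, 2, 5}:
k:     0  1  2  3  4  5  6  7  8  9 10 11 12 13 14 15
g(k):  0  1  2  0  1  2  0  1  2  0  1  2  0  1  2  0
The P-positions (g = 0) in 0..15 are 0, 3, 6, 9, 12, 15.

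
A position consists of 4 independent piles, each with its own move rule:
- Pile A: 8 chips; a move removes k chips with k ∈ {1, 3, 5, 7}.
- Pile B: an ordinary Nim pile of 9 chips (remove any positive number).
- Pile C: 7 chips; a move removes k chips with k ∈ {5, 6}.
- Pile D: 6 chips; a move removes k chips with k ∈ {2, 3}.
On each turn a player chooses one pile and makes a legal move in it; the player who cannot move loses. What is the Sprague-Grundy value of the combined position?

Grundy values for pile A (subtraction set {1, 3, 5, 7}):
g(0) = mex{} = 0
g(1) = mex{0} = 1
g(2) = mex{1} = 0
g(3) = mex{0} = 1
g(4) = mex{1} = 0
g(5) = mex{0} = 1
g(6) = mex{1} = 0
g(7) = mex{0} = 1
g(8) = mex{1} = 0
So g(8) = 0.
Pile B is a plain Nim pile of size 9, so its Grundy value is 9.
For pile C, compute g(0), g(1), … with moves {5, 6}:
k:     0  1  2  3  4  5  6  7
g(k):  0  0  0  0  0  1  1  1
So g(7) = 1.
For pile D, compute g(0), g(1), … with moves {2, 3}:
k:     0  1  2  3  4  5  6
g(k):  0  0  1  1  2  0  0
So g(6) = 0.
By the Sprague-Grundy theorem, the Grundy value of a sum of independent games is the XOR of the component values.
Combined value = 0 ⊕ 9 ⊕ 1 ⊕ 0 = 8.

8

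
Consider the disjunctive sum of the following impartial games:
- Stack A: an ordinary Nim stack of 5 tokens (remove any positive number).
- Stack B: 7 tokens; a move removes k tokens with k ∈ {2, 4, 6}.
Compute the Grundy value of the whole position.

6

Stack A is a plain Nim stack of size 5, so its Grundy value is 5.
Build the Grundy sequence for stack B with g(k) = mex{g(k−s) : s ∈ {2, 4, 6}, s ≤ k}:
k:     0  1  2  3  4  5  6  7
g(k):  0  0  1  1  2  2  3  3
So g(7) = 3.
The value of a disjunctive sum is the nim-sum of the parts.
Combined value = 5 XOR 3 = 6.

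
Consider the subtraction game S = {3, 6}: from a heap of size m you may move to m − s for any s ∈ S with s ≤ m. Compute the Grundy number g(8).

2

Compute g(0), g(1), … for moves {3, 6}:
k:     0  1  2  3  4  5  6  7  8
g(k):  0  0  0  1  1  1  2  2  2
So g(8) = 2.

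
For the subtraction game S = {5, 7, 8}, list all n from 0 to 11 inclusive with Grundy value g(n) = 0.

Build the Grundy sequence with g(k) = mex{g(k−s) : s ∈ {5, 7, 8}, s ≤ k}:
g(0) = mex{} = 0
g(1) = mex{} = 0
g(2) = mex{} = 0
g(3) = mex{} = 0
g(4) = mex{} = 0
g(5) = mex{0} = 1
g(6) = mex{0} = 1
g(7) = mex{0} = 1
g(8) = mex{0} = 1
g(9) = mex{0} = 1
g(10) = mex{0,1} = 2
g(11) = mex{0,1} = 2
The P-positions (g = 0) in 0..11 are 0, 1, 2, 3, 4.

0, 1, 2, 3, 4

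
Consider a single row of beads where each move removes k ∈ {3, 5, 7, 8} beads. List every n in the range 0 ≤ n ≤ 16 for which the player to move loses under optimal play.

0, 1, 2, 11, 12, 13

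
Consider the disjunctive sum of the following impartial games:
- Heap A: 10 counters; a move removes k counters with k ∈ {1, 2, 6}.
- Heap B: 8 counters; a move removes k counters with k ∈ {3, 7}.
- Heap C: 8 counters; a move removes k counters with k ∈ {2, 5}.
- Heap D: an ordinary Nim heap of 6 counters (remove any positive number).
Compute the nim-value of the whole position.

4

Grundy values for heap A (subtraction set {1, 2, 6}):
g(0) = mex{} = 0
g(1) = mex{0} = 1
g(2) = mex{0,1} = 2
g(3) = mex{1,2} = 0
g(4) = mex{0,2} = 1
g(5) = mex{0,1} = 2
g(6) = mex{0,1,2} = 3
g(7) = mex{1,2,3} = 0
g(8) = mex{0,2,3} = 1
g(9) = mex{0,1} = 2
g(10) = mex{1,2} = 0
So g(10) = 0.
Grundy values for heap B (subtraction set {3, 7}):
g(0) = mex{} = 0
g(1) = mex{} = 0
g(2) = mex{} = 0
g(3) = mex{0} = 1
g(4) = mex{0} = 1
g(5) = mex{0} = 1
g(6) = mex{1} = 0
g(7) = mex{0,1} = 2
g(8) = mex{0,1} = 2
So g(8) = 2.
For heap C, compute g(0), g(1), … with moves {2, 5}:
k:     0  1  2  3  4  5  6  7  8
g(k):  0  0  1  1  0  2  1  0  0
So g(8) = 0.
Heap D is a plain Nim heap of size 6, so its Grundy value is 6.
By the Sprague-Grundy theorem, the Grundy value of a sum of independent games is the XOR of the component values.
Combined value = 0 ⊕ 2 ⊕ 0 ⊕ 6 = 4.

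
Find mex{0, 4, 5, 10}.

1

0 is in the set but 1 is not, so the mex is 1.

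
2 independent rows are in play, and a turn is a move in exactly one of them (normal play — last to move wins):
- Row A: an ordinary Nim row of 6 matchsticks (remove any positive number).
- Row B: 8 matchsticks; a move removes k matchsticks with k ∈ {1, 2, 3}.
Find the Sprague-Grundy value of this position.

6

Row A is a plain Nim row of size 6, so its Grundy value is 6.
Build the Grundy sequence for row B with g(k) = mex{g(k−s) : s ∈ {1, 2, 3}, s ≤ k}:
k:     0  1  2  3  4  5  6  7  8
g(k):  0  1  2  3  0  1  2  3  0
So g(8) = 0.
By the Sprague-Grundy theorem, the Grundy value of a sum of independent games is the XOR of the component values.
Combined value = 6 ⊕ 0 = 6.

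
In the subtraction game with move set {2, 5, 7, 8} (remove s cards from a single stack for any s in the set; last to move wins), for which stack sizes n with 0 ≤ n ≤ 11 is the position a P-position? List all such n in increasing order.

0, 1, 4, 10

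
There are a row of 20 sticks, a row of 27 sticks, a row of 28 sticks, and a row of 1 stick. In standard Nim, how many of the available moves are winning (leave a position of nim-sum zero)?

Nim-sum: 20 ^ 27 ^ 28 ^ 1 = 18.
The overall nim-sum is X = 18. A row of size p has a winning move iff p XOR X < p (reduce it to p XOR X).
  20: 20 XOR 18 = 6 < 20 — winning move (to 6).
  27: 27 XOR 18 = 9 < 27 — winning move (to 9).
  28: 28 XOR 18 = 14 < 28 — winning move (to 14).
  1: 1 XOR 18 = 19 ≥ 1 — no move.
That gives 3 winning moves.

3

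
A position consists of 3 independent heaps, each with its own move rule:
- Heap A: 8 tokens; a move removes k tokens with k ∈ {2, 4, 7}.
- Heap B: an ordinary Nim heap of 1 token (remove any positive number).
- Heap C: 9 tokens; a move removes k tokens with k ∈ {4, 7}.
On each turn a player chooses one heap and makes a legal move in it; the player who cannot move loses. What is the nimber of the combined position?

2

For heap A, compute g(0), g(1), … with moves {2, 4, 7}:
g(0) = mex{} = 0
g(1) = mex{} = 0
g(2) = mex{0} = 1
g(3) = mex{0} = 1
g(4) = mex{0,1} = 2
g(5) = mex{0,1} = 2
g(6) = mex{1,2} = 0
g(7) = mex{0,1,2} = 3
g(8) = mex{0,2} = 1
So g(8) = 1.
Heap B is a plain Nim heap of size 1, so its Grundy value is 1.
For heap C, compute g(0), g(1), … with moves {4, 7}:
g(0) = mex{} = 0
g(1) = mex{} = 0
g(2) = mex{} = 0
g(3) = mex{} = 0
g(4) = mex{0} = 1
g(5) = mex{0} = 1
g(6) = mex{0} = 1
g(7) = mex{0} = 1
g(8) = mex{0,1} = 2
g(9) = mex{0,1} = 2
So g(9) = 2.
By the Sprague-Grundy theorem, the Grundy value of a sum of independent games is the XOR of the component values.
Combined value = 1 ⊕ 1 ⊕ 2 = 2.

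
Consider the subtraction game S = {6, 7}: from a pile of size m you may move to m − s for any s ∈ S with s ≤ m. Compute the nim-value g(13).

0

Compute g(0), g(1), … for moves {6, 7}:
k:     0  1  2  3  4  5  6  7  8  9 10 11 12 13
g(k):  0  0  0  0  0  0  1  1  1  1  1  1  2  0
So g(13) = 0.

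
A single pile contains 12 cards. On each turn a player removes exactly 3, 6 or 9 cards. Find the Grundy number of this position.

0

Build the Grundy sequence with g(k) = mex{g(k−s) : s ∈ {3, 6, 9}, s ≤ k}:
g(0) = mex{} = 0
g(1) = mex{} = 0
g(2) = mex{} = 0
g(3) = mex{0} = 1
g(4) = mex{0} = 1
g(5) = mex{0} = 1
g(6) = mex{0,1} = 2
g(7) = mex{0,1} = 2
g(8) = mex{0,1} = 2
g(9) = mex{0,1,2} = 3
g(10) = mex{0,1,2} = 3
g(11) = mex{0,1,2} = 3
g(12) = mex{1,2,3} = 0
So g(12) = 0.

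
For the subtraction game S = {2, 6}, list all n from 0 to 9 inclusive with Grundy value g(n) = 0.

0, 1, 4, 5, 8, 9

Compute g(0), g(1), … for moves {2, 6}:
g(0) = mex{} = 0
g(1) = mex{} = 0
g(2) = mex{0} = 1
g(3) = mex{0} = 1
g(4) = mex{1} = 0
g(5) = mex{1} = 0
g(6) = mex{0} = 1
g(7) = mex{0} = 1
g(8) = mex{1} = 0
g(9) = mex{1} = 0
The P-positions (g = 0) in 0..9 are 0, 1, 4, 5, 8, 9.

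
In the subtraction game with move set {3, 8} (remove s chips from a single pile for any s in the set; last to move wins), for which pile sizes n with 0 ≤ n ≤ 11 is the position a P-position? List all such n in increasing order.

0, 1, 2, 6, 7, 11

Grundy values for subtraction set {3, 8}:
g(0) = mex{} = 0
g(1) = mex{} = 0
g(2) = mex{} = 0
g(3) = mex{0} = 1
g(4) = mex{0} = 1
g(5) = mex{0} = 1
g(6) = mex{1} = 0
g(7) = mex{1} = 0
g(8) = mex{0,1} = 2
g(9) = mex{0} = 1
g(10) = mex{0} = 1
g(11) = mex{1,2} = 0
The P-positions (g = 0) in 0..11 are 0, 1, 2, 6, 7, 11.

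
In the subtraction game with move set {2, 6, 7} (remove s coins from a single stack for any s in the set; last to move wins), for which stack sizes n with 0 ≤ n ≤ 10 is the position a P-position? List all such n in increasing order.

Compute g(0), g(1), … for moves {2, 6, 7}:
g(0) = mex{} = 0
g(1) = mex{} = 0
g(2) = mex{0} = 1
g(3) = mex{0} = 1
g(4) = mex{1} = 0
g(5) = mex{1} = 0
g(6) = mex{0} = 1
g(7) = mex{0} = 1
g(8) = mex{0,1} = 2
g(9) = mex{1} = 0
g(10) = mex{0,1,2} = 3
The P-positions (g = 0) in 0..10 are 0, 1, 4, 5, 9.

0, 1, 4, 5, 9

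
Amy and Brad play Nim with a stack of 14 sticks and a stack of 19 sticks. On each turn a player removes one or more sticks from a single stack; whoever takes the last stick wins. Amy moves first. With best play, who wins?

Amy wins

In binary:
  01110  (14)
  10011  (19)
  -----
  11101  (29)
The nim-sum is 29 ≠ 0, so this is an N-position: the player to move can win; Amy has a winning move.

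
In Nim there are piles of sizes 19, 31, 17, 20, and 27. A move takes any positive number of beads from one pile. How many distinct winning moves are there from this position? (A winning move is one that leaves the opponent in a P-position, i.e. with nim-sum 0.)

Nim-sum: 19 XOR 31 XOR 17 XOR 20 XOR 27 = 18.
The overall nim-sum is X = 18. A pile of size p has a winning move iff p XOR X < p (reduce it to p XOR X).
  19: 19 XOR 18 = 1 < 19 — winning move (to 1).
  31: 31 XOR 18 = 13 < 31 — winning move (to 13).
  17: 17 XOR 18 = 3 < 17 — winning move (to 3).
  20: 20 XOR 18 = 6 < 20 — winning move (to 6).
  27: 27 XOR 18 = 9 < 27 — winning move (to 9).
That gives 5 winning moves.

5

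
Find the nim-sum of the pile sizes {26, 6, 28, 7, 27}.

28

Write each in binary and XOR column by column:
  11010  (26)
  00110  (6)
  11100  (28)
  00111  (7)
  11011  (27)
  -----
  11100  (28)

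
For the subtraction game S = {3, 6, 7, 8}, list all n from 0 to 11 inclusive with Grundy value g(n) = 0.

0, 1, 2, 11

Build the Grundy sequence with g(k) = mex{g(k−s) : s ∈ {3, 6, 7, 8}, s ≤ k}:
k:     0  1  2  3  4  5  6  7  8  9 10 11
g(k):  0  0  0  1  1  1  2  2  2  3  3  0
The P-positions (g = 0) in 0..11 are 0, 1, 2, 11.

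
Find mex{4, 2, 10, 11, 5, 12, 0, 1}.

3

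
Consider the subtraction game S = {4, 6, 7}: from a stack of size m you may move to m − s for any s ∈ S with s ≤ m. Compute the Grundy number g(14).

Grundy values for subtraction set {4, 6, 7}:
k:     0  1  2  3  4  5  6  7  8  9 10 11 12 13 14
g(k):  0  0  0  0  1  1  1  1  2  2  2  0  0  0  0
So g(14) = 0.

0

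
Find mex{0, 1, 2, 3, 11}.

4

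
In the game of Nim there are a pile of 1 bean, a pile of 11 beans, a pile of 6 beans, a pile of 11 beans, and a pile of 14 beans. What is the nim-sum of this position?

Nim-sum: 1 ^ 11 ^ 6 ^ 11 ^ 14 = 9.

9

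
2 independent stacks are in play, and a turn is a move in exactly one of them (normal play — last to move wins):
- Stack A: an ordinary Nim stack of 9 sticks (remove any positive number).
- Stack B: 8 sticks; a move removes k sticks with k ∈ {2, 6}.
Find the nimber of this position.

9

Stack A is a plain Nim stack of size 9, so its Grundy value is 9.
Build the Grundy sequence for stack B with g(k) = mex{g(k−s) : s ∈ {2, 6}, s ≤ k}:
k:     0  1  2  3  4  5  6  7  8
g(k):  0  0  1  1  0  0  1  1  0
So g(8) = 0.
By the Sprague-Grundy theorem, the Grundy value of a sum of independent games is the XOR of the component values.
Combined value = 9 XOR 0 = 9.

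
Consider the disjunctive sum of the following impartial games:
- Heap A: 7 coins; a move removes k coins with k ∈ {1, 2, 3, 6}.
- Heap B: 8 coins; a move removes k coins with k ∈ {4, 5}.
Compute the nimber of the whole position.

1

For heap A, compute g(0), g(1), … with moves {1, 2, 3, 6}:
k:     0  1  2  3  4  5  6  7
g(k):  0  1  2  3  0  1  2  3
So g(7) = 3.
For heap B, compute g(0), g(1), … with moves {4, 5}:
k:     0  1  2  3  4  5  6  7  8
g(k):  0  0  0  0  1  1  1  1  2
So g(8) = 2.
The value of a disjunctive sum is the nim-sum of the parts.
Combined value = 3 ⊕ 2 = 1.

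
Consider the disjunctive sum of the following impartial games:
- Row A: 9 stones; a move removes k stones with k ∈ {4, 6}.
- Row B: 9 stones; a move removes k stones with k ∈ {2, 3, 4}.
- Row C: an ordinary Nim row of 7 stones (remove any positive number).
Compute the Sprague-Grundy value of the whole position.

Build the Grundy sequence for row A with g(k) = mex{g(k−s) : s ∈ {4, 6}, s ≤ k}:
k:     0  1  2  3  4  5  6  7  8  9
g(k):  0  0  0  0  1  1  1  1  2  2
So g(9) = 2.
Build the Grundy sequence for row B with g(k) = mex{g(k−s) : s ∈ {2, 3, 4}, s ≤ k}:
g(0) = mex{} = 0
g(1) = mex{} = 0
g(2) = mex{0} = 1
g(3) = mex{0} = 1
g(4) = mex{0,1} = 2
g(5) = mex{0,1} = 2
g(6) = mex{1,2} = 0
g(7) = mex{1,2} = 0
g(8) = mex{0,2} = 1
g(9) = mex{0,2} = 1
So g(9) = 1.
Row C is a plain Nim row of size 7, so its Grundy value is 7.
By the Sprague-Grundy theorem, the Grundy value of a sum of independent games is the XOR of the component values.
Combined value = 2 XOR 1 XOR 7 = 4.

4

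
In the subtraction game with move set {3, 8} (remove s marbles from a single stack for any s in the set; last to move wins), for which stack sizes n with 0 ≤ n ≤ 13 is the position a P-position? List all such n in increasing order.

Grundy values for subtraction set {3, 8}:
k:     0  1  2  3  4  5  6  7  8  9 10 11 12 13
g(k):  0  0  0  1  1  1  0  0  2  1  1  0  0  0
The P-positions (g = 0) in 0..13 are 0, 1, 2, 6, 7, 11, 12, 13.

0, 1, 2, 6, 7, 11, 12, 13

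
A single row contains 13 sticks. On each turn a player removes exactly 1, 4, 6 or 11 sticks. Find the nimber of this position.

1

Build the Grundy sequence with g(k) = mex{g(k−s) : s ∈ {1, 4, 6, 11}, s ≤ k}:
g(0) = mex{} = 0
g(1) = mex{0} = 1
g(2) = mex{1} = 0
g(3) = mex{0} = 1
g(4) = mex{0,1} = 2
g(5) = mex{1,2} = 0
g(6) = mex{0} = 1
g(7) = mex{1} = 0
g(8) = mex{0,2} = 1
g(9) = mex{0,1} = 2
g(10) = mex{1,2} = 0
g(11) = mex{0} = 1
g(12) = mex{1} = 0
g(13) = mex{0,2} = 1
So g(13) = 1.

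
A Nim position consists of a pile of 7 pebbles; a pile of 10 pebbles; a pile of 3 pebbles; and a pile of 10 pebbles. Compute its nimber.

Compute the nim-sum pairwise:
7 XOR 10 = 13
13 XOR 3 = 14
14 XOR 10 = 4

4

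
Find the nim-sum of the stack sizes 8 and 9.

1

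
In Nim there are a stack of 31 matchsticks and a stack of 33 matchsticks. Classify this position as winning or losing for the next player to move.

Write each in binary and XOR column by column:
  011111  (31)
  100001  (33)
  ------
  111110  (62)
The nim-sum is 62 ≠ 0, so this is an N-position: the player to move can win.

Winning position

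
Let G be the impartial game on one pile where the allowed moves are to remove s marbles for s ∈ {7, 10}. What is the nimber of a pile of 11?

1

Grundy values for subtraction set {7, 10}:
g(0) = mex{} = 0
g(1) = mex{} = 0
g(2) = mex{} = 0
g(3) = mex{} = 0
g(4) = mex{} = 0
g(5) = mex{} = 0
g(6) = mex{} = 0
g(7) = mex{0} = 1
g(8) = mex{0} = 1
g(9) = mex{0} = 1
g(10) = mex{0} = 1
g(11) = mex{0} = 1
So g(11) = 1.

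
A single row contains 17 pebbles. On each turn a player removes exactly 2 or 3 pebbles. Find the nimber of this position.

Grundy values for subtraction set {2, 3}:
k:     0  1  2  3  4  5  6  7  8  9 10 11 12 13 14 15 16 17
g(k):  0  0  1  1  2  0  0  1  1  2  0  0  1  1  2  0  0  1
So g(17) = 1.

1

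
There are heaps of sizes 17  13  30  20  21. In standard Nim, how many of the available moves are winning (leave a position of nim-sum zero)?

1

Compute the nim-sum pairwise:
17 ⊕ 13 = 28
28 ⊕ 30 = 2
2 ⊕ 20 = 22
22 ⊕ 21 = 3
The overall nim-sum is X = 3. A heap of size p has a winning move iff p XOR X < p (reduce it to p XOR X).
  17: 17 XOR 3 = 18 ≥ 17 — no move.
  13: 13 XOR 3 = 14 ≥ 13 — no move.
  30: 30 XOR 3 = 29 < 30 — winning move (to 29).
  20: 20 XOR 3 = 23 ≥ 20 — no move.
  21: 21 XOR 3 = 22 ≥ 21 — no move.
That gives 1 winning move.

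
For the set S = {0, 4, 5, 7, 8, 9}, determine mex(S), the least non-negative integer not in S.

0 is in the set but 1 is not, so the mex is 1.

1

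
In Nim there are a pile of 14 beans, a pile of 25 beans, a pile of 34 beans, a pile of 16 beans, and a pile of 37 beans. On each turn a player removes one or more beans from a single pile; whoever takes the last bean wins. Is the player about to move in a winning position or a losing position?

Write each in binary and XOR column by column:
  001110  (14)
  011001  (25)
  100010  (34)
  010000  (16)
  100101  (37)
  ------
  000000  (0)
The nim-sum is 0, so this is a P-position: the player to move is in a losing position under optimal play.

Losing position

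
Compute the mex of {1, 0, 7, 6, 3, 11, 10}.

The values 0, 1 are all present; 2 is the first non-negative integer missing from the set.

2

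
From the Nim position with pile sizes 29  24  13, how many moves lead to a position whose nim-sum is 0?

Compute the nim-sum pairwise:
29 XOR 24 = 5
5 XOR 13 = 8
The overall nim-sum is X = 8. A pile of size p has a winning move iff p XOR X < p (reduce it to p XOR X).
  29: 29 XOR 8 = 21 < 29 — winning move (to 21).
  24: 24 XOR 8 = 16 < 24 — winning move (to 16).
  13: 13 XOR 8 = 5 < 13 — winning move (to 5).
That gives 3 winning moves.

3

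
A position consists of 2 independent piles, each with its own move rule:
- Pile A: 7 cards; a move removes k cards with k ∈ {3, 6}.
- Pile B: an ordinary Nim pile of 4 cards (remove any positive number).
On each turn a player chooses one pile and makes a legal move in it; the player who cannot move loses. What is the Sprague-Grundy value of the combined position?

Grundy values for pile A (subtraction set {3, 6}):
g(0) = mex{} = 0
g(1) = mex{} = 0
g(2) = mex{} = 0
g(3) = mex{0} = 1
g(4) = mex{0} = 1
g(5) = mex{0} = 1
g(6) = mex{0,1} = 2
g(7) = mex{0,1} = 2
So g(7) = 2.
Pile B is a plain Nim pile of size 4, so its Grundy value is 4.
By the Sprague-Grundy theorem, the Grundy value of a sum of independent games is the XOR of the component values.
Combined value = 2 ⊕ 4 = 6.

6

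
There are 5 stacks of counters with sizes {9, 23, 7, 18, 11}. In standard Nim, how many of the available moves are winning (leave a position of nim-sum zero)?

0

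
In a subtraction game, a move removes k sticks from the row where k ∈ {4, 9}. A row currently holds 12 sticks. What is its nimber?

1

Grundy values for subtraction set {4, 9}:
k:     0  1  2  3  4  5  6  7  8  9 10 11 12
g(k):  0  0  0  0  1  1  1  1  0  2  2  2  1
So g(12) = 1.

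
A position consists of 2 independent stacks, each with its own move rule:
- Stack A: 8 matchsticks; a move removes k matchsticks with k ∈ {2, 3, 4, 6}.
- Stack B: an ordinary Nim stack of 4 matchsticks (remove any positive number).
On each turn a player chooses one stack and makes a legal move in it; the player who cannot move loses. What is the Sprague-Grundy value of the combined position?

4

Grundy values for stack A (subtraction set {2, 3, 4, 6}):
k:     0  1  2  3  4  5  6  7  8
g(k):  0  0  1  1  2  2  3  3  0
So g(8) = 0.
Stack B is a plain Nim stack of size 4, so its Grundy value is 4.
By the Sprague-Grundy theorem, the Grundy value of a sum of independent games is the XOR of the component values.
Combined value = 0 ⊕ 4 = 4.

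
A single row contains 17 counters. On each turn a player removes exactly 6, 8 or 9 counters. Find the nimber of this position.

0

Grundy values for subtraction set {6, 8, 9}:
k:     0  1  2  3  4  5  6  7  8  9 10 11 12 13 14 15 16 17
g(k):  0  0  0  0  0  0  1  1  1  1  1  1  2  2  2  0  0  0
So g(17) = 0.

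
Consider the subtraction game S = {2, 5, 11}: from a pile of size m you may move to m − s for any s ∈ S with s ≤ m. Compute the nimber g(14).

Grundy values for subtraction set {2, 5, 11}:
k:     0  1  2  3  4  5  6  7  8  9 10 11 12 13 14
g(k):  0  0  1  1  0  2  1  0  0  1  1  2  2  3  0
So g(14) = 0.

0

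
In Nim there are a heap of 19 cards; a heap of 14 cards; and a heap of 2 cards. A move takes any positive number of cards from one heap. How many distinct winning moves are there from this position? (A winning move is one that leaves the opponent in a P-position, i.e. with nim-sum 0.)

Compute the nim-sum pairwise:
19 ⊕ 14 = 29
29 ⊕ 2 = 31
The overall nim-sum is X = 31. A heap of size p has a winning move iff p XOR X < p (reduce it to p XOR X).
  19: 19 XOR 31 = 12 < 19 — winning move (to 12).
  14: 14 XOR 31 = 17 ≥ 14 — no move.
  2: 2 XOR 31 = 29 ≥ 2 — no move.
That gives 1 winning move.

1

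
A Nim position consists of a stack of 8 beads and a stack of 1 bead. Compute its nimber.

9

In binary:
  1000  (8)
  0001  (1)
  ----
  1001  (9)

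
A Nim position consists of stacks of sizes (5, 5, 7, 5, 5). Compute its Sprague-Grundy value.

7

Nim-sum: 5 XOR 5 XOR 7 XOR 5 XOR 5 = 7.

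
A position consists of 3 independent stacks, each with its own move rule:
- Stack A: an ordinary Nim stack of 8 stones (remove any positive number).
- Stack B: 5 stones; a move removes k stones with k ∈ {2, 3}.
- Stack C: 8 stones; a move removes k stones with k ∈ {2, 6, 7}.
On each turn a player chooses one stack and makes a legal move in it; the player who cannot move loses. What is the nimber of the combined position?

10

Stack A is a plain Nim stack of size 8, so its Grundy value is 8.
Grundy values for stack B (subtraction set {2, 3}):
k:     0  1  2  3  4  5
g(k):  0  0  1  1  2  0
So g(5) = 0.
Build the Grundy sequence for stack C with g(k) = mex{g(k−s) : s ∈ {2, 6, 7}, s ≤ k}:
k:     0  1  2  3  4  5  6  7  8
g(k):  0  0  1  1  0  0  1  1  2
So g(8) = 2.
The value of a disjunctive sum is the nim-sum of the parts.
Combined value = 8 ⊕ 0 ⊕ 2 = 10.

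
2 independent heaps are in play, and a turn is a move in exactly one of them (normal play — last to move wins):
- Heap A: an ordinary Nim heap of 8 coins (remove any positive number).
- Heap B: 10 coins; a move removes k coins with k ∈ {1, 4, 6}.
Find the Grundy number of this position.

8

Heap A is a plain Nim heap of size 8, so its Grundy value is 8.
For heap B, compute g(0), g(1), … with moves {1, 4, 6}:
k:     0  1  2  3  4  5  6  7  8  9 10
g(k):  0  1  0  1  2  0  1  0  1  2  0
So g(10) = 0.
The value of a disjunctive sum is the nim-sum of the parts.
Combined value = 8 ⊕ 0 = 8.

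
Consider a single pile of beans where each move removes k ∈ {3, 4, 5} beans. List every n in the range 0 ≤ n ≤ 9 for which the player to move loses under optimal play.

0, 1, 2, 8, 9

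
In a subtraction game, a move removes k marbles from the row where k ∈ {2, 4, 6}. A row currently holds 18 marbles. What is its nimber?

1

Build the Grundy sequence with g(k) = mex{g(k−s) : s ∈ {2, 4, 6}, s ≤ k}:
k:     0  1  2  3  4  5  6  7  8  9 10 11 12 13 14 15 16 17 18
g(k):  0  0  1  1  2  2  3  3  0  0  1  1  2  2  3  3  0  0  1
So g(18) = 1.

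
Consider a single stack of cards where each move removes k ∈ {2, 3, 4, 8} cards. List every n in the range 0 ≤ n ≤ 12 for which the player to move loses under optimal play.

0, 1, 6, 7, 12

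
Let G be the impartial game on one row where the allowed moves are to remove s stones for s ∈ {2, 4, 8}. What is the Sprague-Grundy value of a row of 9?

1

Grundy values for subtraction set {2, 4, 8}:
k:     0  1  2  3  4  5  6  7  8  9
g(k):  0  0  1  1  2  2  0  0  1  1
So g(9) = 1.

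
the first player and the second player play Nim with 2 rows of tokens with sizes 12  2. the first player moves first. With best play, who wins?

the first player wins

Compute the nim-sum pairwise:
12 ⊕ 2 = 14
The nim-sum is 14 ≠ 0, so this is an N-position: the player to move can win; the first player has a winning move.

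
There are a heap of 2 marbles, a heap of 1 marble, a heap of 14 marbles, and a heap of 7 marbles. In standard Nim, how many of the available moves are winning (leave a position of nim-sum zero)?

Compute the nim-sum pairwise:
2 ^ 1 = 3
3 ^ 14 = 13
13 ^ 7 = 10
The overall nim-sum is X = 10. A heap of size p has a winning move iff p XOR X < p (reduce it to p XOR X).
  2: 2 XOR 10 = 8 ≥ 2 — no move.
  1: 1 XOR 10 = 11 ≥ 1 — no move.
  14: 14 XOR 10 = 4 < 14 — winning move (to 4).
  7: 7 XOR 10 = 13 ≥ 7 — no move.
That gives 1 winning move.

1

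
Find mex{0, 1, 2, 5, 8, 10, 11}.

3

The values 0, 1, 2 are all present; 3 is the first non-negative integer missing from the set.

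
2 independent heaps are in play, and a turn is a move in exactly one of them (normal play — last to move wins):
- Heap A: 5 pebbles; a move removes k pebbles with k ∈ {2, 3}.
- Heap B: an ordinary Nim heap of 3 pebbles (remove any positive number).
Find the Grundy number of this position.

3

For heap A, compute g(0), g(1), … with moves {2, 3}:
g(0) = mex{} = 0
g(1) = mex{} = 0
g(2) = mex{0} = 1
g(3) = mex{0} = 1
g(4) = mex{0,1} = 2
g(5) = mex{1} = 0
So g(5) = 0.
Heap B is a plain Nim heap of size 3, so its Grundy value is 3.
By the Sprague-Grundy theorem, the Grundy value of a sum of independent games is the XOR of the component values.
Combined value = 0 XOR 3 = 3.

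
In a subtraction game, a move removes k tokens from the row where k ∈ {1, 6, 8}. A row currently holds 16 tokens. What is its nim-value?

Build the Grundy sequence with g(k) = mex{g(k−s) : s ∈ {1, 6, 8}, s ≤ k}:
k:     0  1  2  3  4  5  6  7  8  9 10 11 12 13 14 15 16
g(k):  0  1  0  1  0  1  2  0  1  0  1  0  1  2  0  1  0
So g(16) = 0.

0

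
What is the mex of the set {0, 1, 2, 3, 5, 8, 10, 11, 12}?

The values 0, 1, 2, 3 are all present; 4 is the first non-negative integer missing from the set.

4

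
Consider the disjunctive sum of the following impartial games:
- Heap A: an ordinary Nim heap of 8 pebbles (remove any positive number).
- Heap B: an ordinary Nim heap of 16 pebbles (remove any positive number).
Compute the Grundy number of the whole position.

24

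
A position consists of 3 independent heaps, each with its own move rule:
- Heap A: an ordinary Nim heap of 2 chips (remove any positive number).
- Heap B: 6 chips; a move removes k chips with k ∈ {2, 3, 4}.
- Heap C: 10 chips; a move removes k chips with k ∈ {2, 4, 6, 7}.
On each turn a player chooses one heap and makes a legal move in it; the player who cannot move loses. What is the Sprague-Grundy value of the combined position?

Heap A is a plain Nim heap of size 2, so its Grundy value is 2.
Grundy values for heap B (subtraction set {2, 3, 4}):
k:     0  1  2  3  4  5  6
g(k):  0  0  1  1  2  2  0
So g(6) = 0.
For heap C, compute g(0), g(1), … with moves {2, 4, 6, 7}:
g(0) = mex{} = 0
g(1) = mex{} = 0
g(2) = mex{0} = 1
g(3) = mex{0} = 1
g(4) = mex{0,1} = 2
g(5) = mex{0,1} = 2
g(6) = mex{0,1,2} = 3
g(7) = mex{0,1,2} = 3
g(8) = mex{0,1,2,3} = 4
g(9) = mex{1,2,3} = 0
g(10) = mex{1,2,3,4} = 0
So g(10) = 0.
The value of a disjunctive sum is the nim-sum of the parts.
Combined value = 2 XOR 0 XOR 0 = 2.

2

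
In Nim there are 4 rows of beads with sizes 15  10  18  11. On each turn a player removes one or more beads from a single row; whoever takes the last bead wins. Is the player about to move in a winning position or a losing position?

Nim-sum: 15 ^ 10 ^ 18 ^ 11 = 28.
The nim-sum is 28 ≠ 0, so this is an N-position: the player to move can win.

Winning position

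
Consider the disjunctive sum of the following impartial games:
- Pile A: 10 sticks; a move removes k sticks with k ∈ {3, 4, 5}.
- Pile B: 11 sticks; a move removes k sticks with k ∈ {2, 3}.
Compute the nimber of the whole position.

0

For pile A, compute g(0), g(1), … with moves {3, 4, 5}:
g(0) = mex{} = 0
g(1) = mex{} = 0
g(2) = mex{} = 0
g(3) = mex{0} = 1
g(4) = mex{0} = 1
g(5) = mex{0} = 1
g(6) = mex{0,1} = 2
g(7) = mex{0,1} = 2
g(8) = mex{1} = 0
g(9) = mex{1,2} = 0
g(10) = mex{1,2} = 0
So g(10) = 0.
Grundy values for pile B (subtraction set {2, 3}):
k:     0  1  2  3  4  5  6  7  8  9 10 11
g(k):  0  0  1  1  2  0  0  1  1  2  0  0
So g(11) = 0.
By the Sprague-Grundy theorem, the Grundy value of a sum of independent games is the XOR of the component values.
Combined value = 0 XOR 0 = 0.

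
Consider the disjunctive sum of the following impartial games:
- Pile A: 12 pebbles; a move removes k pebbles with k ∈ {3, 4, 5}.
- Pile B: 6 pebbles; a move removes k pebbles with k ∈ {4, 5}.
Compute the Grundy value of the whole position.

Grundy values for pile A (subtraction set {3, 4, 5}):
k:     0  1  2  3  4  5  6  7  8  9 10 11 12
g(k):  0  0  0  1  1  1  2  2  0  0  0  1  1
So g(12) = 1.
Build the Grundy sequence for pile B with g(k) = mex{g(k−s) : s ∈ {4, 5}, s ≤ k}:
g(0) = mex{} = 0
g(1) = mex{} = 0
g(2) = mex{} = 0
g(3) = mex{} = 0
g(4) = mex{0} = 1
g(5) = mex{0} = 1
g(6) = mex{0} = 1
So g(6) = 1.
By the Sprague-Grundy theorem, the Grundy value of a sum of independent games is the XOR of the component values.
Combined value = 1 ⊕ 1 = 0.

0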